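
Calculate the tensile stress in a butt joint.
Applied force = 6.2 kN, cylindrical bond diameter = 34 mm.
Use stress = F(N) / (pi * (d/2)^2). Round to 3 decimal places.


A = pi * 17.0^2 = 907.9203 mm^2
sigma = 6200.0 / 907.9203 = 6.829 MPa

6.829


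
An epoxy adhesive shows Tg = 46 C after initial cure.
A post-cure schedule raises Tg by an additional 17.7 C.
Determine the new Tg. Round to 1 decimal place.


New Tg = 46 + 17.7
= 63.7 C

63.7


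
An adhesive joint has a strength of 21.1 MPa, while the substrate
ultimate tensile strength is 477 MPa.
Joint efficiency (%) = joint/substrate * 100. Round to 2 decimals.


Efficiency = 21.1 / 477 * 100
= 4.42%

4.42


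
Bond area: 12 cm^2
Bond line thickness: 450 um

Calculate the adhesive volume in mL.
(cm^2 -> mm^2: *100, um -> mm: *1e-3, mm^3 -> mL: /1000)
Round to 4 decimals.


V = 12*100 * 450*1e-3 / 1000
= 0.5400 mL

0.5400


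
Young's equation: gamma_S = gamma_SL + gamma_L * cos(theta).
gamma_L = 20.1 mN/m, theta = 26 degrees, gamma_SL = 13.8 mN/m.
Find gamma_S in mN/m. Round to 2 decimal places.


cos(26 deg) = 0.898794
gamma_S = 13.8 + 20.1 * 0.898794
= 31.87 mN/m

31.87


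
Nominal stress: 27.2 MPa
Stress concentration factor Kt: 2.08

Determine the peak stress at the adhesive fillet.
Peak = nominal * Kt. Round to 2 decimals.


Peak stress = 27.2 * 2.08
= 56.58 MPa

56.58


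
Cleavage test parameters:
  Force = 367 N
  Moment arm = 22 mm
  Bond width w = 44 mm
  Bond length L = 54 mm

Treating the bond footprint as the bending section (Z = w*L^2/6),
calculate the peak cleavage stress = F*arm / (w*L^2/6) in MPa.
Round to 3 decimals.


M = 367 * 22 = 8074 N*mm
Z = 44 * 54^2 / 6 = 128304 / 6 mm^3
sigma = M / Z = 6 * 8074 / 128304 = 48444 / 128304
= 0.378 MPa

0.378


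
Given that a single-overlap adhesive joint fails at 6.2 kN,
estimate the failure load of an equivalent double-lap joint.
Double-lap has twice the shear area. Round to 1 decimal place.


Double-lap factor = 2
Expected load = 6.2 * 2 = 12.4 kN

12.4


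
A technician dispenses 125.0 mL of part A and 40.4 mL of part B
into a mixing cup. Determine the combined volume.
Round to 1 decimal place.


Combined volume = 125.0 + 40.4
= 165.4 mL

165.4


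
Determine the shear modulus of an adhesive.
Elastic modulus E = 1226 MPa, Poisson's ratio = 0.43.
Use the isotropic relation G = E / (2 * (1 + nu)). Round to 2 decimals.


G = 1226 / (2*(1+0.43)) = 1226 / 2.86
= 428.67 MPa

428.67


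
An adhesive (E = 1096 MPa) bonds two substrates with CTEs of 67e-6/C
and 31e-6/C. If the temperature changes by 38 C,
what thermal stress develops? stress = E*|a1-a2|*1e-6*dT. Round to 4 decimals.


Stress = 1096 * |67 - 31| * 1e-6 * 38
= 1.4993 MPa

1.4993


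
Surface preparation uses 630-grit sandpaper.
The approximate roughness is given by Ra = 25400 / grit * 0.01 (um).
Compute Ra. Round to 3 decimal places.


Ra = 25400 / 630 * 0.01
= 254 / 630
= 0.403 um

0.403


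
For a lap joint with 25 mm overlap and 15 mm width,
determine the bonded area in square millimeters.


Area = 25 * 15 = 375 mm^2

375


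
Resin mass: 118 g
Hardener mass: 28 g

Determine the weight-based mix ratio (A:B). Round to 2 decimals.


Ratio = 118 / 28 = 4.21

4.21


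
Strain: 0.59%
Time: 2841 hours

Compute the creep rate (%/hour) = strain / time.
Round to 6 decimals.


Creep rate = 0.59 / 2841
= 0.000208 %/h

0.000208


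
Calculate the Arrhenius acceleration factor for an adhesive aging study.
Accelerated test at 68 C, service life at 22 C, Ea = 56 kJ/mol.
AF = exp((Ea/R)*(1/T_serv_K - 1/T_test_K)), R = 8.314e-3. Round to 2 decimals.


T_test = 341.15 K, T_serv = 295.15 K
Ea/R = 56 / 0.008314 = 6735.63
AF = exp(6735.63 * (1/295.15 - 1/341.15))
= 21.70

21.70


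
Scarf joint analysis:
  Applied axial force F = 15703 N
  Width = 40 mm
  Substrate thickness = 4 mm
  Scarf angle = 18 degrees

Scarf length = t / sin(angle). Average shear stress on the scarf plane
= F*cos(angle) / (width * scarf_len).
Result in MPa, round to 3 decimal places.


Scarf length = 4 / sin(18 deg) = 12.9443 mm
cos(18 deg) = 0.951057
Shear = 15703 * 0.951057 / (40 * 12.9443)
= 28.844 MPa

28.844


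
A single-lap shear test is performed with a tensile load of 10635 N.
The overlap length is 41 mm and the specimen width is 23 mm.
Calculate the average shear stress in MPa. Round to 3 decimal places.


Shear stress = F / (overlap * width)
= 10635 / (41 * 23)
= 10635 / 943
= 11.278 MPa

11.278


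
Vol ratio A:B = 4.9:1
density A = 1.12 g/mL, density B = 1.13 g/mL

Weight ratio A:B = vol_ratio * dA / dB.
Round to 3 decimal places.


Weight ratio = 4.9 * 1.12 / 1.13
= 4.857

4.857


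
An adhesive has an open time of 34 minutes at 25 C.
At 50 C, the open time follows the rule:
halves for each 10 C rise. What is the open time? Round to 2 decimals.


Factor = 2^((50-25)/10) = 5.6569
Open time = 34 / 5.6569 = 6.01 min

6.01


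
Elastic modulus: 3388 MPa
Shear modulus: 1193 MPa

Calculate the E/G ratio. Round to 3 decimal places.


E / G = 3388 / 1193 = 2.840

2.840


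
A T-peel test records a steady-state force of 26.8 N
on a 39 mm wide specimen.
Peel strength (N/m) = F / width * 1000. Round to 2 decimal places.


Peel strength = 26.8 / 39 * 1000
= 687.18 N/m

687.18


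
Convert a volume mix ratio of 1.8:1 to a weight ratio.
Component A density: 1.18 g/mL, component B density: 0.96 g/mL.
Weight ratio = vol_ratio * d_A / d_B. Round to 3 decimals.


= 1.8 * 1.18 / 0.96 = 2.213

2.213


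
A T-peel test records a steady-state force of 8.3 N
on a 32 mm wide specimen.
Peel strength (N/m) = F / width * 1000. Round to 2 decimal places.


Peel strength = 8.3 / 32 * 1000
= 259.38 N/m

259.38


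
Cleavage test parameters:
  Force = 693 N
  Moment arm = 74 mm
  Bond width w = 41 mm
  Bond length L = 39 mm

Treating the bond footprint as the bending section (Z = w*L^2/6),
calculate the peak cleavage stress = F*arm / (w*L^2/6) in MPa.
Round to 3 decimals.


M = 693 * 74 = 51282 N*mm
Z = 41 * 39^2 / 6 = 62361 / 6 mm^3
sigma = M / Z = 6 * 51282 / 62361 = 307692 / 62361
= 4.934 MPa

4.934


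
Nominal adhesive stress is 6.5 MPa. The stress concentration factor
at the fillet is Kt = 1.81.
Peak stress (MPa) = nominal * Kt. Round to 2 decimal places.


Peak = 6.5 * 1.81 = 11.77 MPa

11.77


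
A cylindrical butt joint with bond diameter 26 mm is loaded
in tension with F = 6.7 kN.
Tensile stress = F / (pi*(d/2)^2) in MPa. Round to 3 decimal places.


Area = pi * (26/2)^2 = 530.9292 mm^2
Stress = 6.7*1000 / 530.9292
= 12.619 MPa

12.619


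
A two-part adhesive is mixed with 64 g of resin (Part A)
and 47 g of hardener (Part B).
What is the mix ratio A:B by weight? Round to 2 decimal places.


Mix ratio = mass_A / mass_B
= 64 / 47
= 1.36

1.36


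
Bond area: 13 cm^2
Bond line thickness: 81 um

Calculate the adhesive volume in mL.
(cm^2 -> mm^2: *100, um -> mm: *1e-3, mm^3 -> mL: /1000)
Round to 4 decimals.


V = 13*100 * 81*1e-3 / 1000
= 0.1053 mL

0.1053


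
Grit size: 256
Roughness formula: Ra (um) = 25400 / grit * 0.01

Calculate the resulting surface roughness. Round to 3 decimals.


Ra = 25400 / 256 * 0.01
= 0.992 um

0.992


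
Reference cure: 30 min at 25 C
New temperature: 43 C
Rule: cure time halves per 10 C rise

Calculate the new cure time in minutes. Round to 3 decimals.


factor = 2^((43-25)/10) = 3.4822
t_new = 30 / 3.4822 = 8.615 min

8.615


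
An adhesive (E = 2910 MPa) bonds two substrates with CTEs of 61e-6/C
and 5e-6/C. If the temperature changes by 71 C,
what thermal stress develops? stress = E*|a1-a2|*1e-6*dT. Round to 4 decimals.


Stress = 2910 * |61 - 5| * 1e-6 * 71
= 11.5702 MPa

11.5702


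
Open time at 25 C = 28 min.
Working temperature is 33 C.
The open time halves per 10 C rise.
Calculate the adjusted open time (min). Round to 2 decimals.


factor = 2^((33 - 25) / 10) = 1.7411
ot = 28 / 1.7411 = 16.08 min

16.08


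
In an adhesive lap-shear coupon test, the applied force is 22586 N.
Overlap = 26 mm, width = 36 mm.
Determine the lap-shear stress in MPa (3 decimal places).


stress = F / (overlap * width)
= 22586 / (26 * 36)
= 24.130 MPa

24.130


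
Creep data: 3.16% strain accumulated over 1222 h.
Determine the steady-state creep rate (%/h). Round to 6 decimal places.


Rate = 3.16 / 1222 = 0.002586 %/h

0.002586


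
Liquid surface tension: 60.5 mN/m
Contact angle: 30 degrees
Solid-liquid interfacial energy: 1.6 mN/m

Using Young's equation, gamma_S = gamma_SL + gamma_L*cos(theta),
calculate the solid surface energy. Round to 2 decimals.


gamma_S = 1.6 + 60.5 * cos(30)
= 53.99 mN/m

53.99


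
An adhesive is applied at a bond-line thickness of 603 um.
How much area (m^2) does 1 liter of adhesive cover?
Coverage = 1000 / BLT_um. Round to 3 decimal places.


Coverage = 1000 / 603 = 1.658 m^2

1.658


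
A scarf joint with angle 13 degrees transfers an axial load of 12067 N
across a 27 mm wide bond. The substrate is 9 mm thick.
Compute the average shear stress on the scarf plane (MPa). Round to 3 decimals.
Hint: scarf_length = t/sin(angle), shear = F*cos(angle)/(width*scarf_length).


scarf_length = 9 / sin(13 deg) = 40.0087 mm
cos(13 deg) = 0.974370
shear stress = 12067 * 0.974370 / (27 * 40.0087)
= 10.884 MPa

10.884


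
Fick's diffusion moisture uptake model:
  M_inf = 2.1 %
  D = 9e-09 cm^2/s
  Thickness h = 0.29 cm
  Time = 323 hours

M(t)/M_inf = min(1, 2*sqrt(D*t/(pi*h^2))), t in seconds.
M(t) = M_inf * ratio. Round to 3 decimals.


t_sec = 323 * 3600 = 1162800
ratio = 2*sqrt(9e-09*1162800/(pi*0.29^2))
= min(1, 0.398044)
= 0.398044
M(t) = 2.1 * 0.398044 = 0.836 %

0.836


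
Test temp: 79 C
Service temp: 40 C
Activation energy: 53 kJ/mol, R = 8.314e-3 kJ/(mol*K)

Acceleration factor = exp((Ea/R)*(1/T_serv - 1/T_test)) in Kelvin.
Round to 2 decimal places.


AF = exp((53/0.008314)*(1/313.15 - 1/352.15))
= 9.53

9.53


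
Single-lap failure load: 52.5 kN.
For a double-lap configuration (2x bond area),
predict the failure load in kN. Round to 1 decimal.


Failure load = 52.5 * 2 = 105.0 kN

105.0


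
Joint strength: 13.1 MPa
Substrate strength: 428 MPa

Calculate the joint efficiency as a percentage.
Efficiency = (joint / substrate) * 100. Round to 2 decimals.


Efficiency = (13.1 / 428) * 100 = 3.06%

3.06


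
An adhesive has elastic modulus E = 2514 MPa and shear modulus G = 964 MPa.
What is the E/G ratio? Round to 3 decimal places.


E/G = 2514 / 964 = 2.608

2.608


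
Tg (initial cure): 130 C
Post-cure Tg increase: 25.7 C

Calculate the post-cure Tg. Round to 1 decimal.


Post-cure Tg = 130 + 25.7 = 155.7 C

155.7


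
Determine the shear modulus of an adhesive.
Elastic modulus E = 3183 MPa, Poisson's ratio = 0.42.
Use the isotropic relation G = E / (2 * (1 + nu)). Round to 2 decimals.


G = 3183 / (2*(1+0.42)) = 3183 / 2.84
= 1120.77 MPa

1120.77


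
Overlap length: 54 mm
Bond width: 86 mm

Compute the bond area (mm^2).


Bond area = 54 * 86 = 4644 mm^2

4644


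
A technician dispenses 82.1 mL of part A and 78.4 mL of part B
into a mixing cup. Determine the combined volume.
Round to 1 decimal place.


Combined volume = 82.1 + 78.4
= 160.5 mL

160.5


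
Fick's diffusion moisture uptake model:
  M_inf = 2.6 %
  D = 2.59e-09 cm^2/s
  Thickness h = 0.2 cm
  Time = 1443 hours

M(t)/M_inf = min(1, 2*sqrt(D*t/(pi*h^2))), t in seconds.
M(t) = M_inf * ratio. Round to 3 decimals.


t_sec = 1443 * 3600 = 5194800
ratio = 2*sqrt(2.59e-09*5194800/(pi*0.2^2))
= min(1, 0.654424)
= 0.654424
M(t) = 2.6 * 0.654424 = 1.702 %

1.702


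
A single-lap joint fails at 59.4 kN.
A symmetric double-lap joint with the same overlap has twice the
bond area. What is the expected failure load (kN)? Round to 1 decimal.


Double-lap load = 2 * 59.4 = 118.8 kN

118.8


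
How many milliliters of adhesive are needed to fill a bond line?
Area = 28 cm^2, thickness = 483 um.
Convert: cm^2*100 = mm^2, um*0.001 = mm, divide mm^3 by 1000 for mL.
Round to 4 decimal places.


= (28 * 100) * (483 * 0.001) / 1000
= 1.3524 mL

1.3524


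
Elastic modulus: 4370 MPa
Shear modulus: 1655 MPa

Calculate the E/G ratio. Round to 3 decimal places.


E / G = 4370 / 1655 = 2.640

2.640


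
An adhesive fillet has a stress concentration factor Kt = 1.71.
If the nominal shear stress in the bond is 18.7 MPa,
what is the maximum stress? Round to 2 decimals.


Max stress = 18.7 * 1.71 = 31.98 MPa

31.98


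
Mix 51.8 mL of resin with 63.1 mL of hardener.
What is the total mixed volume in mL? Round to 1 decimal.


Total = 51.8 + 63.1 = 114.9 mL

114.9


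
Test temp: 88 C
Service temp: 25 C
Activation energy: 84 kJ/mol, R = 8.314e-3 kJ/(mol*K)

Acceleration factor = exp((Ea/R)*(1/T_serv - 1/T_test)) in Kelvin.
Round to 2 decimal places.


AF = exp((84/0.008314)*(1/298.15 - 1/361.15))
= 369.21

369.21


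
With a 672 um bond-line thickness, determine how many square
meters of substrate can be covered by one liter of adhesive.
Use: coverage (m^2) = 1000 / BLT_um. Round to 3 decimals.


Coverage = 1000 / 672 = 1.488 m^2

1.488


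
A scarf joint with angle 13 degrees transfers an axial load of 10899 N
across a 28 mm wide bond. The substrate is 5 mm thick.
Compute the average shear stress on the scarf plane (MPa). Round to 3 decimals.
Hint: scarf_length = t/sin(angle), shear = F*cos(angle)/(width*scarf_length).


scarf_length = 5 / sin(13 deg) = 22.2271 mm
cos(13 deg) = 0.974370
shear stress = 10899 * 0.974370 / (28 * 22.2271)
= 17.064 MPa

17.064


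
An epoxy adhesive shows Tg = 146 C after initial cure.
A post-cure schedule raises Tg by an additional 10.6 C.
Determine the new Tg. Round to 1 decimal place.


New Tg = 146 + 10.6
= 156.6 C

156.6


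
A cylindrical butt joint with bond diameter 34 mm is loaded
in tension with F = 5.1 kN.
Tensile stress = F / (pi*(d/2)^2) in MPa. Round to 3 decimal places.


Area = pi * (34/2)^2 = 907.9203 mm^2
Stress = 5.1*1000 / 907.9203
= 5.617 MPa

5.617


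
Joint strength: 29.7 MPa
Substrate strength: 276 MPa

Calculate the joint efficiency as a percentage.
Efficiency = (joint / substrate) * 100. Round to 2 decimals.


Efficiency = (29.7 / 276) * 100 = 10.76%

10.76


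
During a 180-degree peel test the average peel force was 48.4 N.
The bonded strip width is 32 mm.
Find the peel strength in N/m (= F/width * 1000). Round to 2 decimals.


Peel strength = F/width * 1000
= 48.4 / 32 * 1000
= 1512.50 N/m

1512.50


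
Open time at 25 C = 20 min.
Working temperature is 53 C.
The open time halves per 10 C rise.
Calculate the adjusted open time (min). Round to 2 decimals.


factor = 2^((53 - 25) / 10) = 6.9644
ot = 20 / 6.9644 = 2.87 min

2.87


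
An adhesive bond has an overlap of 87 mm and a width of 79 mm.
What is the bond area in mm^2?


Bond area = overlap * width
= 87 * 79
= 6873 mm^2

6873


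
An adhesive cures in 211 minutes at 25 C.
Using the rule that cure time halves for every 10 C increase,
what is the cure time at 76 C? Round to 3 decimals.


Factor = 2^((76 - 25) / 10) = 34.2968
Cure time = 211 / 34.2968
= 6.152 minutes

6.152


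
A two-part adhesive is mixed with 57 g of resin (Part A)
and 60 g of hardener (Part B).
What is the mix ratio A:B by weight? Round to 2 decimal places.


Mix ratio = mass_A / mass_B
= 57 / 60
= 0.95

0.95


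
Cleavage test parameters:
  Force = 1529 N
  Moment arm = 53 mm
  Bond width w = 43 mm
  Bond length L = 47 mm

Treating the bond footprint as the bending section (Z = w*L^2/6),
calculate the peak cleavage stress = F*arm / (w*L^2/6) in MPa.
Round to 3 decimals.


M = 1529 * 53 = 81037 N*mm
Z = 43 * 47^2 / 6 = 94987 / 6 mm^3
sigma = M / Z = 6 * 81037 / 94987 = 486222 / 94987
= 5.119 MPa

5.119


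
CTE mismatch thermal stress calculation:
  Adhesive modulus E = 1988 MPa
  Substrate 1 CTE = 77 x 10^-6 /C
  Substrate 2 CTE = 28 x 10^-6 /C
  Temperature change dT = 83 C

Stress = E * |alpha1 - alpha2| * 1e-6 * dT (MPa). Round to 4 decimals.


delta_alpha = |77 - 28| = 49 x 10^-6/C
Stress = 1988 * 49e-6 * 83
= 8.0852 MPa

8.0852


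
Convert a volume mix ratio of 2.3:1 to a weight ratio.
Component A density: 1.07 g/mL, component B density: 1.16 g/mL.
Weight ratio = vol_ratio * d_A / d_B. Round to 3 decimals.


= 2.3 * 1.07 / 1.16 = 2.122

2.122


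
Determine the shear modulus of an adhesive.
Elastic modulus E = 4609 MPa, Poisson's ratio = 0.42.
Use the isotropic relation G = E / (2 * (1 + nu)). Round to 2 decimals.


G = 4609 / (2*(1+0.42)) = 4609 / 2.84
= 1622.89 MPa

1622.89


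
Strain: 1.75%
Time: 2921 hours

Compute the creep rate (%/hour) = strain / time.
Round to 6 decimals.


Creep rate = 1.75 / 2921
= 0.000599 %/h

0.000599


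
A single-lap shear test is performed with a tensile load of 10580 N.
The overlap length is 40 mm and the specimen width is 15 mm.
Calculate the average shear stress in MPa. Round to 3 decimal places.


Shear stress = F / (overlap * width)
= 10580 / (40 * 15)
= 10580 / 600
= 17.633 MPa

17.633


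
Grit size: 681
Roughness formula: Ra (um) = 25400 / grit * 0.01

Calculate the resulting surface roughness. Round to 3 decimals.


Ra = 25400 / 681 * 0.01
= 0.373 um

0.373


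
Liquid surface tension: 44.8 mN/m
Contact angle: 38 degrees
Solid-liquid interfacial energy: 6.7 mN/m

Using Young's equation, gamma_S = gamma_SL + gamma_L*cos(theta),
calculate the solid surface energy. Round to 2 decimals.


gamma_S = 6.7 + 44.8 * cos(38)
= 42.00 mN/m

42.00


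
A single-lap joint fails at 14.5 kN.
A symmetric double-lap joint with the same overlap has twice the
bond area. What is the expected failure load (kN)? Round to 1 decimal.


Double-lap load = 2 * 14.5 = 29.0 kN

29.0


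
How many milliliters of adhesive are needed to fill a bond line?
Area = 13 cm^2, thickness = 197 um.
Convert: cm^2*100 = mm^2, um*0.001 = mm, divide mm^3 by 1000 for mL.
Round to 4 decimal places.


= (13 * 100) * (197 * 0.001) / 1000
= 0.2561 mL

0.2561


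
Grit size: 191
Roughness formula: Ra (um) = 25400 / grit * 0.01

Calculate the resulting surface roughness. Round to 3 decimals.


Ra = 25400 / 191 * 0.01
= 1.330 um

1.330


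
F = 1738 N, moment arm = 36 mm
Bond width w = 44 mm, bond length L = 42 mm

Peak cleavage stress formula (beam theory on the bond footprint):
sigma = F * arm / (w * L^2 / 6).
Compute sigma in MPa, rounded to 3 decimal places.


sigma = (1738 * 36) / (44 * 1764 / 6)
= 62568 * 6 / 77616
= 375408 / 77616
= 4.837 MPa

4.837


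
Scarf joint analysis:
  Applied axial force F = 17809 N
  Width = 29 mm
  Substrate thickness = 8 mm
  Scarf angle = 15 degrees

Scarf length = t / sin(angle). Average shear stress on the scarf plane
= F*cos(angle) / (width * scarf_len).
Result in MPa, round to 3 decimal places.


Scarf length = 8 / sin(15 deg) = 30.9096 mm
cos(15 deg) = 0.965926
Shear = 17809 * 0.965926 / (29 * 30.9096)
= 19.191 MPa

19.191


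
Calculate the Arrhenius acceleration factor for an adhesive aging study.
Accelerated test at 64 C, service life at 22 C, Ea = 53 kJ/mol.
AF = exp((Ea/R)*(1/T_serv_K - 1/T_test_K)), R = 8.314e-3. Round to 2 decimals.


T_test = 337.15 K, T_serv = 295.15 K
Ea/R = 53 / 0.008314 = 6374.79
AF = exp(6374.79 * (1/295.15 - 1/337.15))
= 14.74

14.74


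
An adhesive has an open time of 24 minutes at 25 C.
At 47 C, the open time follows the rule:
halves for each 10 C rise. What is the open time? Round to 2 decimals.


Factor = 2^((47-25)/10) = 4.5948
Open time = 24 / 4.5948 = 5.22 min

5.22


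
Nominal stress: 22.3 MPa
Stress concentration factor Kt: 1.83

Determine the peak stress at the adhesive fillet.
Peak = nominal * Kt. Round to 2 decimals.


Peak stress = 22.3 * 1.83
= 40.81 MPa

40.81


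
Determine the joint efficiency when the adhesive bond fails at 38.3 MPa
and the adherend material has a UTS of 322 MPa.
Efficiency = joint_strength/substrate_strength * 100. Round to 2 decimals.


Joint efficiency = 38.3 / 322 * 100
= 11.89%

11.89


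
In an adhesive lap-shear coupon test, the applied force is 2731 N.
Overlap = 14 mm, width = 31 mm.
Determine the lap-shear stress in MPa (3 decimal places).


stress = F / (overlap * width)
= 2731 / (14 * 31)
= 6.293 MPa

6.293


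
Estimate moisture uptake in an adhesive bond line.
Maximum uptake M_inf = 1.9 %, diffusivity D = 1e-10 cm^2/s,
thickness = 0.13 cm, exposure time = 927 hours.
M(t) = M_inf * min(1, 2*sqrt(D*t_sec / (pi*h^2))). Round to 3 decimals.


Convert time: 927 h = 3337200 s
ratio = min(1, 2*sqrt(1e-10*3337200/(pi*0.13^2)))
= 0.158563
M(t) = 1.9 * 0.158563 = 0.301%

0.301


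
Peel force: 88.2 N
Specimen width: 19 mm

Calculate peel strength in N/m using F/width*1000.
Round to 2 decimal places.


Peel strength = 88.2 / 19 * 1000 = 4642.11 N/m

4642.11


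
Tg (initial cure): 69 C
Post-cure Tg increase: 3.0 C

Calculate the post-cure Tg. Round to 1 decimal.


Post-cure Tg = 69 + 3.0 = 72.0 C

72.0


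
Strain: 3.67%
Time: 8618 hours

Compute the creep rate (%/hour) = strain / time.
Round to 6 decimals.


Creep rate = 3.67 / 8618
= 0.000426 %/h

0.000426


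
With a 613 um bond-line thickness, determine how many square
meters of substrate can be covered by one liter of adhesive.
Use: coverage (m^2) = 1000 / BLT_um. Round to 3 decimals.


Coverage = 1000 / 613 = 1.631 m^2

1.631


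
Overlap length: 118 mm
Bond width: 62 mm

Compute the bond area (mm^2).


Bond area = 118 * 62 = 7316 mm^2

7316


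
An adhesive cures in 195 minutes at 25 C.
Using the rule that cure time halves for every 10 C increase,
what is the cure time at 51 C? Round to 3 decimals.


Factor = 2^((51 - 25) / 10) = 6.0629
Cure time = 195 / 6.0629
= 32.163 minutes

32.163


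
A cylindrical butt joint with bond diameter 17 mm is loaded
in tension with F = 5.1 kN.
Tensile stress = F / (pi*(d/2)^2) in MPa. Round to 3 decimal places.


Area = pi * (17/2)^2 = 226.9801 mm^2
Stress = 5.1*1000 / 226.9801
= 22.469 MPa

22.469


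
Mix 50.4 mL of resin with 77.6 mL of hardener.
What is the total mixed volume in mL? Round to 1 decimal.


Total = 50.4 + 77.6 = 128.0 mL

128.0


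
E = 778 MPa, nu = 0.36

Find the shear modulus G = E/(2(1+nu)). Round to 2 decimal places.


G = 778 / (2 * 1.36)
= 286.03 MPa

286.03


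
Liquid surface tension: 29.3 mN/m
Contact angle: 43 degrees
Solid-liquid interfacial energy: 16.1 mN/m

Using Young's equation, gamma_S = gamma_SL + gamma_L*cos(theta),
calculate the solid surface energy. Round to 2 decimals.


gamma_S = 16.1 + 29.3 * cos(43)
= 37.53 mN/m

37.53


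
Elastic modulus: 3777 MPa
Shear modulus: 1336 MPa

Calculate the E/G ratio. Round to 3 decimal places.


E / G = 3777 / 1336 = 2.827

2.827


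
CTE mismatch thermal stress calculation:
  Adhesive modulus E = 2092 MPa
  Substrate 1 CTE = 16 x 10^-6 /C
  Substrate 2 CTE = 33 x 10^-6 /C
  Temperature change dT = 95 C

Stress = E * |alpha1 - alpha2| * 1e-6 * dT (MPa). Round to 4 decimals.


delta_alpha = |16 - 33| = 17 x 10^-6/C
Stress = 2092 * 17e-6 * 95
= 3.3786 MPa

3.3786


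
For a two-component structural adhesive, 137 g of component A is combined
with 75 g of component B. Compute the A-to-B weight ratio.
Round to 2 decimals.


Weight ratio A:B = 137 / 75
= 1.83

1.83


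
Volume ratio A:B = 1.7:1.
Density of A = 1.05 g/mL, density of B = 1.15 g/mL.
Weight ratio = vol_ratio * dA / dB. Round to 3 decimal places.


Wt ratio = 1.7 * 1.05 / 1.15
= 1.552

1.552


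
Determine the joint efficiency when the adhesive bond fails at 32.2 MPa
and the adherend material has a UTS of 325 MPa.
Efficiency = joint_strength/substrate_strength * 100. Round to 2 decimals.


Joint efficiency = 32.2 / 325 * 100
= 9.91%

9.91


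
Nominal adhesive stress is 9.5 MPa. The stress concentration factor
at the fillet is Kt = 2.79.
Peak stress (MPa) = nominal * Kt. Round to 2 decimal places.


Peak = 9.5 * 2.79 = 26.51 MPa

26.51


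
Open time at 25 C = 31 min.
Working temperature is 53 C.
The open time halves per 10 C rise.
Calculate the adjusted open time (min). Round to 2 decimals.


factor = 2^((53 - 25) / 10) = 6.9644
ot = 31 / 6.9644 = 4.45 min

4.45


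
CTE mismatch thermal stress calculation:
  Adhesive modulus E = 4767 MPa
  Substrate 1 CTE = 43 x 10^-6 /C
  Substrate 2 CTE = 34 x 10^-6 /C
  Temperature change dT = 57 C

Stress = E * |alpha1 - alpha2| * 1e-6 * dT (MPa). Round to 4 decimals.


delta_alpha = |43 - 34| = 9 x 10^-6/C
Stress = 4767 * 9e-6 * 57
= 2.4455 MPa

2.4455


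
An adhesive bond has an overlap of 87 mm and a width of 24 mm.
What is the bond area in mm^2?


Bond area = overlap * width
= 87 * 24
= 2088 mm^2

2088


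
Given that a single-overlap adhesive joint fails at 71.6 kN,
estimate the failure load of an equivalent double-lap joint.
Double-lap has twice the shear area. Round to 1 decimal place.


Double-lap factor = 2
Expected load = 71.6 * 2 = 143.2 kN

143.2


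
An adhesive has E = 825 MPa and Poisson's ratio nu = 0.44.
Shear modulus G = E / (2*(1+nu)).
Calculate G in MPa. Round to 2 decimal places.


G = 825 / (2*(1+0.44))
= 825 / 2.88
= 286.46 MPa

286.46


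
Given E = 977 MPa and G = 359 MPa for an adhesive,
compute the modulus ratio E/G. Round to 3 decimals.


E/G ratio = 977 / 359 = 2.721

2.721


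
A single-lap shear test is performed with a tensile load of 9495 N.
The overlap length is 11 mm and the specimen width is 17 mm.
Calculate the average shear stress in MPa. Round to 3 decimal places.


Shear stress = F / (overlap * width)
= 9495 / (11 * 17)
= 9495 / 187
= 50.775 MPa

50.775


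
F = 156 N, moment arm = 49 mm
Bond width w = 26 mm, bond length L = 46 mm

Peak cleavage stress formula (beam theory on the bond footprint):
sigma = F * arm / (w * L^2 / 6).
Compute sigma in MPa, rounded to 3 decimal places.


sigma = (156 * 49) / (26 * 2116 / 6)
= 7644 * 6 / 55016
= 45864 / 55016
= 0.834 MPa

0.834


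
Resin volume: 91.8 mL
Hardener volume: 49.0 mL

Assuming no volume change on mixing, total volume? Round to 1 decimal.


V_total = 91.8 + 49.0 = 140.8 mL

140.8


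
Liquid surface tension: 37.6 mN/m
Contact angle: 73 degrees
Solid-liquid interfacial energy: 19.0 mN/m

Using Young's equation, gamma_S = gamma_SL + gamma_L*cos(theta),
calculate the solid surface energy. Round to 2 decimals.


gamma_S = 19.0 + 37.6 * cos(73)
= 29.99 mN/m

29.99


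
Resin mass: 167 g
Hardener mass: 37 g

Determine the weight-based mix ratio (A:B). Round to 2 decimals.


Ratio = 167 / 37 = 4.51

4.51


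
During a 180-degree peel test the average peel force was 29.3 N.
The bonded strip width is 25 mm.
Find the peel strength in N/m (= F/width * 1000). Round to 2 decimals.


Peel strength = F/width * 1000
= 29.3 / 25 * 1000
= 1172.00 N/m

1172.00


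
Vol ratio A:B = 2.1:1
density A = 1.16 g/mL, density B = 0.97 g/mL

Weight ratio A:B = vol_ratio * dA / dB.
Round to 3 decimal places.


Weight ratio = 2.1 * 1.16 / 0.97
= 2.511

2.511


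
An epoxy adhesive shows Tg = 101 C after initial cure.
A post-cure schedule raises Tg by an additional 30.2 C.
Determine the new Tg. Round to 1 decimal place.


New Tg = 101 + 30.2
= 131.2 C

131.2


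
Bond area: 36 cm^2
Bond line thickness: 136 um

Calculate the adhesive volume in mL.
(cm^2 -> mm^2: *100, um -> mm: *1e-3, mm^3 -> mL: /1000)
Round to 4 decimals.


V = 36*100 * 136*1e-3 / 1000
= 0.4896 mL

0.4896


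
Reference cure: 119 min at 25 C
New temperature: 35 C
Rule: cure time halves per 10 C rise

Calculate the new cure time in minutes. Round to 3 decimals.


factor = 2^((35-25)/10) = 2.0000
t_new = 119 / 2.0000 = 59.500 min

59.500


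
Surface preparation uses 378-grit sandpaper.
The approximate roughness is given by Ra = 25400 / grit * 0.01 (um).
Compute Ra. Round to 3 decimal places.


Ra = 25400 / 378 * 0.01
= 254 / 378
= 0.672 um

0.672


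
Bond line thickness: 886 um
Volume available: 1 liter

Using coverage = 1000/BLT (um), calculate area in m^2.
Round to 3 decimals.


1 L = 1e6 mm^3, thickness = 886 um = 0.886 mm
Area = 1e6 / 0.886 mm^2 = (1e6 / 0.886) / 1e6 m^2 = 1000 / 886 m^2
= 1.129 m^2

1.129


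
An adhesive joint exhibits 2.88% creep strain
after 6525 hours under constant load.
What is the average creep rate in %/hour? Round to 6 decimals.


Creep rate = strain / time
= 2.88 / 6525
= 0.000441 %/h

0.000441


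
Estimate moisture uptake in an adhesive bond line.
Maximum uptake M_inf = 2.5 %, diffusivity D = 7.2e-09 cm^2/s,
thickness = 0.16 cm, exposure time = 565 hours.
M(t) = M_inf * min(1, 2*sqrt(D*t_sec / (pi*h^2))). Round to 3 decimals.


Convert time: 565 h = 2034000 s
ratio = min(1, 2*sqrt(7.2e-09*2034000/(pi*0.16^2)))
= 0.853447
M(t) = 2.5 * 0.853447 = 2.134%

2.134


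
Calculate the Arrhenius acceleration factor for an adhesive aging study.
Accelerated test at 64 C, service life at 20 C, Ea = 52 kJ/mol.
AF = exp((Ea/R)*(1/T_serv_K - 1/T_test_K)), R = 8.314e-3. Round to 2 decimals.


T_test = 337.15 K, T_serv = 293.15 K
Ea/R = 52 / 0.008314 = 6254.51
AF = exp(6254.51 * (1/293.15 - 1/337.15))
= 16.19

16.19


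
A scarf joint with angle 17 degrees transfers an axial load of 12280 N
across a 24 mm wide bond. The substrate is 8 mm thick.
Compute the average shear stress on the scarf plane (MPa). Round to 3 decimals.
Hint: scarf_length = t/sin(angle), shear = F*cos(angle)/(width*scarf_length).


scarf_length = 8 / sin(17 deg) = 27.3624 mm
cos(17 deg) = 0.956305
shear stress = 12280 * 0.956305 / (24 * 27.3624)
= 17.883 MPa

17.883


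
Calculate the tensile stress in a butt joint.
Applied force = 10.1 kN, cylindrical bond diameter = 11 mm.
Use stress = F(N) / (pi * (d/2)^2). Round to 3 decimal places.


A = pi * 5.5^2 = 95.0332 mm^2
sigma = 10100.0 / 95.0332 = 106.279 MPa

106.279


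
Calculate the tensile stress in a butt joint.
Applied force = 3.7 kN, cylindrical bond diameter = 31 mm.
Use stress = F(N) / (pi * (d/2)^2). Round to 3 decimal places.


A = pi * 15.5^2 = 754.7676 mm^2
sigma = 3700.0 / 754.7676 = 4.902 MPa

4.902


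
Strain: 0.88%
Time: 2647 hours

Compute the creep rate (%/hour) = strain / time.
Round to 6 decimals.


Creep rate = 0.88 / 2647
= 0.000332 %/h

0.000332


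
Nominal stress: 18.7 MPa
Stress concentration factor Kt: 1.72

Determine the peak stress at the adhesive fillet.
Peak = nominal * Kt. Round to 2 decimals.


Peak stress = 18.7 * 1.72
= 32.16 MPa

32.16


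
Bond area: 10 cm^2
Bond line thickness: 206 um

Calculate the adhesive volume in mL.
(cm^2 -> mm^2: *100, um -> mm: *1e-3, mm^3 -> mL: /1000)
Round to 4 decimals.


V = 10*100 * 206*1e-3 / 1000
= 0.2060 mL

0.2060


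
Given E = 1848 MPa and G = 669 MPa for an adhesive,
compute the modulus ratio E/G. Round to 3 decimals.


E/G ratio = 1848 / 669 = 2.762

2.762


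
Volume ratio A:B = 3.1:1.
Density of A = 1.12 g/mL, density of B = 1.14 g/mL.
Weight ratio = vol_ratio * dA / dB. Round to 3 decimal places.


Wt ratio = 3.1 * 1.12 / 1.14
= 3.046

3.046


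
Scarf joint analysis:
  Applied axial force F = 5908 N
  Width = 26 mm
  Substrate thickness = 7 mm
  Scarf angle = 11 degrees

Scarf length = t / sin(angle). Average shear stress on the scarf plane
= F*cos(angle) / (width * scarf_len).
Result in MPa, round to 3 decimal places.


Scarf length = 7 / sin(11 deg) = 36.6859 mm
cos(11 deg) = 0.981627
Shear = 5908 * 0.981627 / (26 * 36.6859)
= 6.080 MPa

6.080


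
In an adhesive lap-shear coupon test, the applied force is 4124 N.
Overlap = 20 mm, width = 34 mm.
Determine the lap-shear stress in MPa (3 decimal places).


stress = F / (overlap * width)
= 4124 / (20 * 34)
= 6.065 MPa

6.065


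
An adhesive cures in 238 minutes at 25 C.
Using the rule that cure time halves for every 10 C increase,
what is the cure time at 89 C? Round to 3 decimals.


Factor = 2^((89 - 25) / 10) = 84.4485
Cure time = 238 / 84.4485
= 2.818 minutes

2.818


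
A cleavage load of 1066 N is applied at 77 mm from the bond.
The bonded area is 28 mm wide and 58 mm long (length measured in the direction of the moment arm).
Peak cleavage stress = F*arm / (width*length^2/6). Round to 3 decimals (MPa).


Moment = 1066 * 77 = 82082 N*mm
Section modulus = 28 * 3364 / 6 = 94192 / 6 mm^3
Stress = 82082 / (94192 / 6) = 492492 / 94192
= 5.229 MPa

5.229


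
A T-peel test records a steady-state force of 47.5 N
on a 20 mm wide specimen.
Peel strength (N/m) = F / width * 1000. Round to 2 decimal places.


Peel strength = 47.5 / 20 * 1000
= 2375.00 N/m

2375.00


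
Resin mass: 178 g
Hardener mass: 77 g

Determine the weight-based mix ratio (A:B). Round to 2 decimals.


Ratio = 178 / 77 = 2.31

2.31


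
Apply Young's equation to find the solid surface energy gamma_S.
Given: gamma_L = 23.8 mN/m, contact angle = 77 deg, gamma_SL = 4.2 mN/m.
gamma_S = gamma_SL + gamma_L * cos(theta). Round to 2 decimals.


theta_rad = 77 * pi/180 = 1.343904
gamma_S = 4.2 + 23.8 * cos(1.343904)
= 9.55 mN/m

9.55


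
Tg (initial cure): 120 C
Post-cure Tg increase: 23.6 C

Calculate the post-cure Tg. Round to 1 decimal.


Post-cure Tg = 120 + 23.6 = 143.6 C

143.6


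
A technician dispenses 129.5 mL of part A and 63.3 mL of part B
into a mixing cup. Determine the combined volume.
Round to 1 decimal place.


Combined volume = 129.5 + 63.3
= 192.8 mL

192.8


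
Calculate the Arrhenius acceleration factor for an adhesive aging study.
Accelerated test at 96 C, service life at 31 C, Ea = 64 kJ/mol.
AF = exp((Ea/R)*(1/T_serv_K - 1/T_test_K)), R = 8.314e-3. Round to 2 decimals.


T_test = 369.15 K, T_serv = 304.15 K
Ea/R = 64 / 0.008314 = 7697.86
AF = exp(7697.86 * (1/304.15 - 1/369.15))
= 86.18

86.18


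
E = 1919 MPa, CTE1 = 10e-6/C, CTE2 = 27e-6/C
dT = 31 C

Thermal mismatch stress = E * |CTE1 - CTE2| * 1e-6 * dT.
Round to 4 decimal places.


= 1919 * 17e-6 * 31
= 1.0113 MPa

1.0113


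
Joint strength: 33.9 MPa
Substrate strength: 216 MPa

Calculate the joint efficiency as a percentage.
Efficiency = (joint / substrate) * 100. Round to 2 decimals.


Efficiency = (33.9 / 216) * 100 = 15.69%

15.69


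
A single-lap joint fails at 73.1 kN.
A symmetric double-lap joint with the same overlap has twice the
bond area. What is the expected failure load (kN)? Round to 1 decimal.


Double-lap load = 2 * 73.1 = 146.2 kN

146.2


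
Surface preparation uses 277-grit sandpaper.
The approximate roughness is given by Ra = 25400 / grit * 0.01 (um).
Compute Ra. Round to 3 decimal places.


Ra = 25400 / 277 * 0.01
= 254 / 277
= 0.917 um

0.917


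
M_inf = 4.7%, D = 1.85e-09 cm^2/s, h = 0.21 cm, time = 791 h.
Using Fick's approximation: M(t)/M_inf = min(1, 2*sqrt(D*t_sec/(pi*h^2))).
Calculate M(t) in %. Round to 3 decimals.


t = 2847600 s
ratio = min(1, 2*sqrt(1.85e-09*2847600/(pi*0.0441)))
= 0.389997
M(t) = 4.7 * 0.389997 = 1.833%

1.833


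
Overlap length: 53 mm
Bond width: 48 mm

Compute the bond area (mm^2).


Bond area = 53 * 48 = 2544 mm^2

2544


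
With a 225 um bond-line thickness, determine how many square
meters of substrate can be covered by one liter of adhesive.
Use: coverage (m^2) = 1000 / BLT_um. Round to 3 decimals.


Coverage = 1000 / 225 = 4.444 m^2

4.444


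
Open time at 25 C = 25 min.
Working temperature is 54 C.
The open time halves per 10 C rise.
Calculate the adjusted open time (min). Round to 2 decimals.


factor = 2^((54 - 25) / 10) = 7.4643
ot = 25 / 7.4643 = 3.35 min

3.35


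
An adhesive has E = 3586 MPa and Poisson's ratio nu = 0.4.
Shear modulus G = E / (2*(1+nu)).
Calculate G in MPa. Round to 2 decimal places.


G = 3586 / (2*(1+0.4))
= 3586 / 2.80
= 1280.71 MPa

1280.71


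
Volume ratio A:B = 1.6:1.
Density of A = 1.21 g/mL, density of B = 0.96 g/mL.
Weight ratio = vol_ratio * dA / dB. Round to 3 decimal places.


Wt ratio = 1.6 * 1.21 / 0.96
= 2.017

2.017


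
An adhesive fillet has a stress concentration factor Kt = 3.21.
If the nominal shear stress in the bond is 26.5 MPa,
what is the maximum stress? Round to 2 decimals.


Max stress = 26.5 * 3.21 = 85.07 MPa

85.07


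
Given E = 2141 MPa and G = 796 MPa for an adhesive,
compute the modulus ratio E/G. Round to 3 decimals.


E/G ratio = 2141 / 796 = 2.690

2.690


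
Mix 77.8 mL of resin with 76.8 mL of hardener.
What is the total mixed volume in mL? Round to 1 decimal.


Total = 77.8 + 76.8 = 154.6 mL

154.6


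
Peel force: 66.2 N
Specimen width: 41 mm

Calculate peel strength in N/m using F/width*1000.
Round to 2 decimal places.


Peel strength = 66.2 / 41 * 1000 = 1614.63 N/m

1614.63


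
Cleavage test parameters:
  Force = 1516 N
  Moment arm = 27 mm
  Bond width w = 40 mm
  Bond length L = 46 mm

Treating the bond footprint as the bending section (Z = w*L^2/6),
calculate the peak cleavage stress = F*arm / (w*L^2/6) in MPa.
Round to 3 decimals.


M = 1516 * 27 = 40932 N*mm
Z = 40 * 46^2 / 6 = 84640 / 6 mm^3
sigma = M / Z = 6 * 40932 / 84640 = 245592 / 84640
= 2.902 MPa

2.902


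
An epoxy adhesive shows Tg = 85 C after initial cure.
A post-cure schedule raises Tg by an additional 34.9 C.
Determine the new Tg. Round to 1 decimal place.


New Tg = 85 + 34.9
= 119.9 C

119.9


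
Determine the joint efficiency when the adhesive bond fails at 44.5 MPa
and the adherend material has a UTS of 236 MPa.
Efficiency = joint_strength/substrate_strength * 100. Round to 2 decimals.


Joint efficiency = 44.5 / 236 * 100
= 18.86%

18.86


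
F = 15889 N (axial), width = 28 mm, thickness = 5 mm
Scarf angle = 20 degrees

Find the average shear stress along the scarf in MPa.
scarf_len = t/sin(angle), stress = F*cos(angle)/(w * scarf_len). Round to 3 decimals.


scarf_len = 5/sin(20 deg) = 14.6190
cos(20 deg) = 0.939693
stress = 15889*0.939693/(28*14.6190) = 36.476 MPa

36.476


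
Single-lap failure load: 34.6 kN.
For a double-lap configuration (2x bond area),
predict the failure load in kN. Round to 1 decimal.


Failure load = 34.6 * 2 = 69.2 kN

69.2


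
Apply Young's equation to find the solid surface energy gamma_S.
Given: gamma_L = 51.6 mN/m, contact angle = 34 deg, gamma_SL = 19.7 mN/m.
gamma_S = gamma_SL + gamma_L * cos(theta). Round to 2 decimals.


theta_rad = 34 * pi/180 = 0.593412
gamma_S = 19.7 + 51.6 * cos(0.593412)
= 62.48 mN/m

62.48


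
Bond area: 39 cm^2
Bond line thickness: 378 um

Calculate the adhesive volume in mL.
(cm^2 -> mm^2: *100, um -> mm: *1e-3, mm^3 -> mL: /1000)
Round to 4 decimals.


V = 39*100 * 378*1e-3 / 1000
= 1.4742 mL

1.4742


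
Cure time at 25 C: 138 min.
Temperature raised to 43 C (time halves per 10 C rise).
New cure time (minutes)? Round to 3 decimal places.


Acceleration factor = 2^(18/10) = 3.4822
New time = 138 / 3.4822 = 39.630 min

39.630


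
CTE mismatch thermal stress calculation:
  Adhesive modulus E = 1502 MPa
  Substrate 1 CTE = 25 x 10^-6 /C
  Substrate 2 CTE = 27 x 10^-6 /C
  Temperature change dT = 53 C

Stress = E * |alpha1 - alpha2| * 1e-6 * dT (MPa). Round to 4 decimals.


delta_alpha = |25 - 27| = 2 x 10^-6/C
Stress = 1502 * 2e-6 * 53
= 0.1592 MPa

0.1592


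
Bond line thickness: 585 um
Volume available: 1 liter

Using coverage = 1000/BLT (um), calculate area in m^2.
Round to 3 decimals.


1 L = 1e6 mm^3, thickness = 585 um = 0.585 mm
Area = 1e6 / 0.585 mm^2 = (1e6 / 0.585) / 1e6 m^2 = 1000 / 585 m^2
= 1.709 m^2

1.709


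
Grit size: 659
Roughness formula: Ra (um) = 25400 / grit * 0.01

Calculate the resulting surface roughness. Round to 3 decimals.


Ra = 25400 / 659 * 0.01
= 0.385 um

0.385


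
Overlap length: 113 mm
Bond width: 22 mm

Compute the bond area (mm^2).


Bond area = 113 * 22 = 2486 mm^2

2486
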